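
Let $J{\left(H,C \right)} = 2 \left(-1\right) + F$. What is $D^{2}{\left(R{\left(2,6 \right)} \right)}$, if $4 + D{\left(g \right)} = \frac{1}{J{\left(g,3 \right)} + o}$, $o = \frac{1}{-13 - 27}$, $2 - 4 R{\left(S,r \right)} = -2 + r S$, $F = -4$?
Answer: $\frac{1008016}{58081} \approx 17.355$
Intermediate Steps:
$J{\left(H,C \right)} = -6$ ($J{\left(H,C \right)} = 2 \left(-1\right) - 4 = -2 - 4 = -6$)
$R{\left(S,r \right)} = 1 - \frac{S r}{4}$ ($R{\left(S,r \right)} = \frac{1}{2} - \frac{-2 + r S}{4} = \frac{1}{2} - \frac{-2 + S r}{4} = \frac{1}{2} - \left(- \frac{1}{2} + \frac{S r}{4}\right) = 1 - \frac{S r}{4}$)
$o = - \frac{1}{40}$ ($o = \frac{1}{-40} = - \frac{1}{40} \approx -0.025$)
$D{\left(g \right)} = - \frac{1004}{241}$ ($D{\left(g \right)} = -4 + \frac{1}{-6 - \frac{1}{40}} = -4 + \frac{1}{- \frac{241}{40}} = -4 - \frac{40}{241} = - \frac{1004}{241}$)
$D^{2}{\left(R{\left(2,6 \right)} \right)} = \left(- \frac{1004}{241}\right)^{2} = \frac{1008016}{58081}$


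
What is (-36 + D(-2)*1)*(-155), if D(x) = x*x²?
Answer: 6820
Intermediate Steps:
D(x) = x³
(-36 + D(-2)*1)*(-155) = (-36 + (-2)³*1)*(-155) = (-36 - 8*1)*(-155) = (-36 - 8)*(-155) = -44*(-155) = 6820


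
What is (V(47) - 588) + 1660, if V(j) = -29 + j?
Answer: 1090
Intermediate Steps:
(V(47) - 588) + 1660 = ((-29 + 47) - 588) + 1660 = (18 - 588) + 1660 = -570 + 1660 = 1090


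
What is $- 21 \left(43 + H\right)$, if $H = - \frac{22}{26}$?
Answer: $- \frac{11508}{13} \approx -885.23$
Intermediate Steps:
$H = - \frac{11}{13}$ ($H = \left(-22\right) \frac{1}{26} = - \frac{11}{13} \approx -0.84615$)
$- 21 \left(43 + H\right) = - 21 \left(43 - \frac{11}{13}\right) = \left(-21\right) \frac{548}{13} = - \frac{11508}{13}$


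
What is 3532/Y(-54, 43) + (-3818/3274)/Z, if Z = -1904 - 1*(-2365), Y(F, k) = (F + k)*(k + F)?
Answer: 2665217535/91313497 ≈ 29.188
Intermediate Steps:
Y(F, k) = (F + k)**2 (Y(F, k) = (F + k)*(F + k) = (F + k)**2)
Z = 461 (Z = -1904 + 2365 = 461)
3532/Y(-54, 43) + (-3818/3274)/Z = 3532/((-54 + 43)**2) - 3818/3274/461 = 3532/((-11)**2) - 3818*1/3274*(1/461) = 3532/121 - 1909/1637*1/461 = 3532*(1/121) - 1909/754657 = 3532/121 - 1909/754657 = 2665217535/91313497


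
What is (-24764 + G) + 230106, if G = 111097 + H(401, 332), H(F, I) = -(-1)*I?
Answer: 316771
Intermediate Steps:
H(F, I) = I
G = 111429 (G = 111097 + 332 = 111429)
(-24764 + G) + 230106 = (-24764 + 111429) + 230106 = 86665 + 230106 = 316771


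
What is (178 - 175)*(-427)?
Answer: -1281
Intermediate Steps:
(178 - 175)*(-427) = 3*(-427) = -1281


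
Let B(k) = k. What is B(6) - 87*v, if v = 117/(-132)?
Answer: 3657/44 ≈ 83.114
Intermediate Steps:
v = -39/44 (v = 117*(-1/132) = -39/44 ≈ -0.88636)
B(6) - 87*v = 6 - 87*(-39/44) = 6 + 3393/44 = 3657/44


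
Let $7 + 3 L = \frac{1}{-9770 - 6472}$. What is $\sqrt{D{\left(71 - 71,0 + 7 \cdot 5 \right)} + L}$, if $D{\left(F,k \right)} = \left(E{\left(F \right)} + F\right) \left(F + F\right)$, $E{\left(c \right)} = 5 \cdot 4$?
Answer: $\frac{i \sqrt{615544730}}{16242} \approx 1.5275 i$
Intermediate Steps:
$E{\left(c \right)} = 20$
$L = - \frac{113695}{48726}$ ($L = - \frac{7}{3} + \frac{1}{3 \left(-9770 - 6472\right)} = - \frac{7}{3} + \frac{1}{3 \left(-16242\right)} = - \frac{7}{3} + \frac{1}{3} \left(- \frac{1}{16242}\right) = - \frac{7}{3} - \frac{1}{48726} = - \frac{113695}{48726} \approx -2.3334$)
$D{\left(F,k \right)} = 2 F \left(20 + F\right)$ ($D{\left(F,k \right)} = \left(20 + F\right) \left(F + F\right) = \left(20 + F\right) 2 F = 2 F \left(20 + F\right)$)
$\sqrt{D{\left(71 - 71,0 + 7 \cdot 5 \right)} + L} = \sqrt{2 \left(71 - 71\right) \left(20 + \left(71 - 71\right)\right) - \frac{113695}{48726}} = \sqrt{2 \cdot 0 \left(20 + 0\right) - \frac{113695}{48726}} = \sqrt{2 \cdot 0 \cdot 20 - \frac{113695}{48726}} = \sqrt{0 - \frac{113695}{48726}} = \sqrt{- \frac{113695}{48726}} = \frac{i \sqrt{615544730}}{16242}$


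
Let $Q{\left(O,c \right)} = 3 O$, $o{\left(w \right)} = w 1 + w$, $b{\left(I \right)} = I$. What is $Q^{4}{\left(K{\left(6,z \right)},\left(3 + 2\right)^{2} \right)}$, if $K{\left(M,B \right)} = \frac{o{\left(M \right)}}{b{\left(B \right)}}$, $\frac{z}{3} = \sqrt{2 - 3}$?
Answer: $20736$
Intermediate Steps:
$o{\left(w \right)} = 2 w$ ($o{\left(w \right)} = w + w = 2 w$)
$z = 3 i$ ($z = 3 \sqrt{2 - 3} = 3 \sqrt{-1} = 3 i \approx 3.0 i$)
$K{\left(M,B \right)} = \frac{2 M}{B}$
$Q^{4}{\left(K{\left(6,z \right)},\left(3 + 2\right)^{2} \right)} = \left(3 \cdot 2 \cdot 6 \frac{1}{3 i}\right)^{4} = \left(3 \cdot 2 \cdot 6 \left(- \frac{i}{3}\right)\right)^{4} = \left(3 \left(- 4 i\right)\right)^{4} = \left(- 12 i\right)^{4} = 20736$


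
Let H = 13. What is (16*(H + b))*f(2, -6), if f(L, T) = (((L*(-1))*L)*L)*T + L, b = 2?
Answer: 12000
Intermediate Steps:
f(L, T) = L - T*L³ (f(L, T) = (((-L)*L)*L)*T + L = ((-L²)*L)*T + L = (-L³)*T + L = -T*L³ + L = L - T*L³)
(16*(H + b))*f(2, -6) = (16*(13 + 2))*(2 - 1*(-6)*2³) = (16*15)*(2 - 1*(-6)*8) = 240*(2 + 48) = 240*50 = 12000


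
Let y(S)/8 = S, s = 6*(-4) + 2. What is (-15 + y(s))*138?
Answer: -26358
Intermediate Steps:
s = -22 (s = -24 + 2 = -22)
y(S) = 8*S
(-15 + y(s))*138 = (-15 + 8*(-22))*138 = (-15 - 176)*138 = -191*138 = -26358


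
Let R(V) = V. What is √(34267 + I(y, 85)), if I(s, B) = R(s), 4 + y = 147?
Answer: √34410 ≈ 185.50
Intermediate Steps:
y = 143 (y = -4 + 147 = 143)
I(s, B) = s
√(34267 + I(y, 85)) = √(34267 + 143) = √34410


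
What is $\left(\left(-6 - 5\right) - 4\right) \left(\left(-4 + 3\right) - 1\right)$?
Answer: $30$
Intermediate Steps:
$\left(\left(-6 - 5\right) - 4\right) \left(\left(-4 + 3\right) - 1\right) = \left(\left(-6 - 5\right) - 4\right) \left(-1 - 1\right) = \left(-11 - 4\right) \left(-2\right) = \left(-15\right) \left(-2\right) = 30$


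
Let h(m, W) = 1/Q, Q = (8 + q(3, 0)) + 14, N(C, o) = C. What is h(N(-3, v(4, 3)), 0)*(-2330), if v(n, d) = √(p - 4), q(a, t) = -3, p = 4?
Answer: -2330/19 ≈ -122.63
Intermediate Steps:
v(n, d) = 0 (v(n, d) = √(4 - 4) = √0 = 0)
Q = 19 (Q = (8 - 3) + 14 = 5 + 14 = 19)
h(m, W) = 1/19
h(N(-3, v(4, 3)), 0)*(-2330) = (1/19)*(-2330) = -2330/19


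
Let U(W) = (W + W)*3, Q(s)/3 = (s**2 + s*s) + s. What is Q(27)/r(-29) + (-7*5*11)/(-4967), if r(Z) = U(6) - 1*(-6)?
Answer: 7381385/69538 ≈ 106.15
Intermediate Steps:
Q(s) = 3*s + 6*s**2 (Q(s) = 3*((s**2 + s*s) + s) = 3*((s**2 + s**2) + s) = 3*(2*s**2 + s) = 3*(s + 2*s**2) = 3*s + 6*s**2)
U(W) = 6*W (U(W) = (2*W)*3 = 6*W)
r(Z) = 42 (r(Z) = 6*6 - 1*(-6) = 36 + 6 = 42)
Q(27)/r(-29) + (-7*5*11)/(-4967) = (3*27*(1 + 2*27))/42 + (-7*5*11)/(-4967) = (3*27*(1 + 54))*(1/42) - 35*11*(-1/4967) = (3*27*55)*(1/42) - 385*(-1/4967) = 4455*(1/42) + 385/4967 = 1485/14 + 385/4967 = 7381385/69538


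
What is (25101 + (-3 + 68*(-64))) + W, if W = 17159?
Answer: 37905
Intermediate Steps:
(25101 + (-3 + 68*(-64))) + W = (25101 + (-3 + 68*(-64))) + 17159 = (25101 + (-3 - 4352)) + 17159 = (25101 - 4355) + 17159 = 20746 + 17159 = 37905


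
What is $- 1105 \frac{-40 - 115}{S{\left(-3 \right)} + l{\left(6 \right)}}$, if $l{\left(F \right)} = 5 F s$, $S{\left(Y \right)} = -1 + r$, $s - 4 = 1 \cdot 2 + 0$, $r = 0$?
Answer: $\frac{171275}{179} \approx 956.84$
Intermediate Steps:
$s = 6$ ($s = 4 + \left(1 \cdot 2 + 0\right) = 4 + \left(2 + 0\right) = 4 + 2 = 6$)
$S{\left(Y \right)} = -1$ ($S{\left(Y \right)} = -1 + 0 = -1$)
$l{\left(F \right)} = 30 F$ ($l{\left(F \right)} = 5 F 6 = 30 F$)
$- 1105 \frac{-40 - 115}{S{\left(-3 \right)} + l{\left(6 \right)}} = - 1105 \frac{-40 - 115}{-1 + 30 \cdot 6} = - 1105 \left(- \frac{155}{-1 + 180}\right) = - 1105 \left(- \frac{155}{179}\right) = - 1105 \left(\left(-155\right) \frac{1}{179}\right) = \left(-1105\right) \left(- \frac{155}{179}\right) = \frac{171275}{179}$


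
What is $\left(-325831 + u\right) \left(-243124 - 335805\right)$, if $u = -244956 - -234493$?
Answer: $194690349126$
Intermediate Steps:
$u = -10463$ ($u = -244956 + 234493 = -10463$)
$\left(-325831 + u\right) \left(-243124 - 335805\right) = \left(-325831 - 10463\right) \left(-243124 - 335805\right) = \left(-336294\right) \left(-578929\right) = 194690349126$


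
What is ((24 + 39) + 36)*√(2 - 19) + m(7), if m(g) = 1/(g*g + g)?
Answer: 1/56 + 99*I*√17 ≈ 0.017857 + 408.19*I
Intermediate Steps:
m(g) = 1/(g + g²) (m(g) = 1/(g² + g) = 1/(g + g²))
((24 + 39) + 36)*√(2 - 19) + m(7) = ((24 + 39) + 36)*√(2 - 19) + 1/(7*(1 + 7)) = (63 + 36)*√(-17) + (⅐)/8 = 99*(I*√17) + (⅐)*(⅛) = 99*I*√17 + 1/56 = 1/56 + 99*I*√17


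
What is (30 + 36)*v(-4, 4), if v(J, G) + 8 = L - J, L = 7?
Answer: 198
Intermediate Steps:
v(J, G) = -1 - J (v(J, G) = -8 + (7 - J) = -1 - J)
(30 + 36)*v(-4, 4) = (30 + 36)*(-1 - 1*(-4)) = 66*(-1 + 4) = 66*3 = 198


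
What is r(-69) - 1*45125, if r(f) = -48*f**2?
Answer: -273653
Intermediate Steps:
r(-69) - 1*45125 = -48*(-69)**2 - 1*45125 = -48*4761 - 45125 = -228528 - 45125 = -273653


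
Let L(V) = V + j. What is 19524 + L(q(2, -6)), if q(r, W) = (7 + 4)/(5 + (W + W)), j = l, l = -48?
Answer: 136321/7 ≈ 19474.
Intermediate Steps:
j = -48
q(r, W) = 11/(5 + 2*W)
L(V) = -48 + V (L(V) = V - 48 = -48 + V)
19524 + L(q(2, -6)) = 19524 + (-48 + 11/(5 + 2*(-6))) = 19524 + (-48 + 11/(5 - 12)) = 19524 + (-48 + 11/(-7)) = 19524 + (-48 + 11*(-⅐)) = 19524 + (-48 - 11/7) = 19524 - 347/7 = 136321/7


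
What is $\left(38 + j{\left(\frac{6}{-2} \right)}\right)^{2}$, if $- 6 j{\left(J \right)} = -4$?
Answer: $\frac{13456}{9} \approx 1495.1$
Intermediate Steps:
$j{\left(J \right)} = \frac{2}{3}$ ($j{\left(J \right)} = \left(- \frac{1}{6}\right) \left(-4\right) = \frac{2}{3}$)
$\left(38 + j{\left(\frac{6}{-2} \right)}\right)^{2} = \left(38 + \frac{2}{3}\right)^{2} = \left(\frac{116}{3}\right)^{2} = \frac{13456}{9}$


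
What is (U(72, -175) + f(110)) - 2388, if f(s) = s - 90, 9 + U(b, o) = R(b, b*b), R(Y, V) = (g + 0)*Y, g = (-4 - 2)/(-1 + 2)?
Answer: -2809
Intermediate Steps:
g = -6 (g = -6/1 = -6*1 = -6)
R(Y, V) = -6*Y (R(Y, V) = (-6 + 0)*Y = -6*Y)
U(b, o) = -9 - 6*b
f(s) = -90 + s
(U(72, -175) + f(110)) - 2388 = ((-9 - 6*72) + (-90 + 110)) - 2388 = ((-9 - 432) + 20) - 2388 = (-441 + 20) - 2388 = -421 - 2388 = -2809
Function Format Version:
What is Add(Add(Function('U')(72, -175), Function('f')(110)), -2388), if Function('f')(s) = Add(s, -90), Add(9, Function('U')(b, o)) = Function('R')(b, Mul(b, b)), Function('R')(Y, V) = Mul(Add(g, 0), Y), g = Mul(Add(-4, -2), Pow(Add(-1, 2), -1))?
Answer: -2809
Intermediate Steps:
g = -6 (g = Mul(-6, Pow(1, -1)) = Mul(-6, 1) = -6)
Function('R')(Y, V) = Mul(-6, Y) (Function('R')(Y, V) = Mul(Add(-6, 0), Y) = Mul(-6, Y))
Function('U')(b, o) = Add(-9, Mul(-6, b))
Function('f')(s) = Add(-90, s)
Add(Add(Function('U')(72, -175), Function('f')(110)), -2388) = Add(Add(Add(-9, Mul(-6, 72)), Add(-90, 110)), -2388) = Add(Add(Add(-9, -432), 20), -2388) = Add(Add(-441, 20), -2388) = Add(-421, -2388) = -2809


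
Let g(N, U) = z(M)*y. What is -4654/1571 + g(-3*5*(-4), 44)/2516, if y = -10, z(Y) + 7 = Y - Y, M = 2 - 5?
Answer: -5799747/1976318 ≈ -2.9346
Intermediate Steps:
M = -3
z(Y) = -7 (z(Y) = -7 + (Y - Y) = -7 + 0 = -7)
g(N, U) = 70 (g(N, U) = -7*(-10) = 70)
-4654/1571 + g(-3*5*(-4), 44)/2516 = -4654/1571 + 70/2516 = -4654*1/1571 + 70*(1/2516) = -4654/1571 + 35/1258 = -5799747/1976318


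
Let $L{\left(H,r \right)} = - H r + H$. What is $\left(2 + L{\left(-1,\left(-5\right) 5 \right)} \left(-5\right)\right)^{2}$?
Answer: $17424$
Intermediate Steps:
$L{\left(H,r \right)} = H - H r$ ($L{\left(H,r \right)} = - H r + H = H - H r$)
$\left(2 + L{\left(-1,\left(-5\right) 5 \right)} \left(-5\right)\right)^{2} = \left(2 + - (1 - \left(-5\right) 5) \left(-5\right)\right)^{2} = \left(2 + - (1 - -25) \left(-5\right)\right)^{2} = \left(2 + - (1 + 25) \left(-5\right)\right)^{2} = \left(2 + \left(-1\right) 26 \left(-5\right)\right)^{2} = \left(2 - -130\right)^{2} = \left(2 + 130\right)^{2} = 132^{2} = 17424$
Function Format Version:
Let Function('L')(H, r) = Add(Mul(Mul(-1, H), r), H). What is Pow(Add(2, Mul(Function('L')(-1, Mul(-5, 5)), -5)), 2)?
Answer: 17424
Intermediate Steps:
Function('L')(H, r) = Add(H, Mul(-1, H, r)) (Function('L')(H, r) = Add(Mul(-1, H, r), H) = Add(H, Mul(-1, H, r)))
Pow(Add(2, Mul(Function('L')(-1, Mul(-5, 5)), -5)), 2) = Pow(Add(2, Mul(Mul(-1, Add(1, Mul(-1, Mul(-5, 5)))), -5)), 2) = Pow(Add(2, Mul(Mul(-1, Add(1, Mul(-1, -25))), -5)), 2) = Pow(Add(2, Mul(Mul(-1, Add(1, 25)), -5)), 2) = Pow(Add(2, Mul(Mul(-1, 26), -5)), 2) = Pow(Add(2, Mul(-26, -5)), 2) = Pow(Add(2, 130), 2) = Pow(132, 2) = 17424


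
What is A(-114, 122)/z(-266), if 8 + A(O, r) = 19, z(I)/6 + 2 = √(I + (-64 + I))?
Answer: -11/1800 - 11*I*√149/1800 ≈ -0.0061111 - 0.074596*I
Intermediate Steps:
z(I) = -12 + 6*√(-64 + 2*I) (z(I) = -12 + 6*√(I + (-64 + I)) = -12 + 6*√(-64 + 2*I))
A(O, r) = 11 (A(O, r) = -8 + 19 = 11)
A(-114, 122)/z(-266) = 11/(-12 + 6*√(-64 + 2*(-266))) = 11/(-12 + 6*√(-64 - 532)) = 11/(-12 + 6*√(-596)) = 11/(-12 + 6*(2*I*√149)) = 11/(-12 + 12*I*√149)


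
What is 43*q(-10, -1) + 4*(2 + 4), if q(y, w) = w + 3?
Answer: 110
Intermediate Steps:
q(y, w) = 3 + w
43*q(-10, -1) + 4*(2 + 4) = 43*(3 - 1) + 4*(2 + 4) = 43*2 + 4*6 = 86 + 24 = 110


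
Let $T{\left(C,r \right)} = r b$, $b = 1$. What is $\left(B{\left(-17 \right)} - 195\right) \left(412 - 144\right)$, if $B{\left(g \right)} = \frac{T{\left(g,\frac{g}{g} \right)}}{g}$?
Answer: $- \frac{888688}{17} \approx -52276.0$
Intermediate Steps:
$T{\left(C,r \right)} = r$ ($T{\left(C,r \right)} = r 1 = r$)
$B{\left(g \right)} = \frac{1}{g}$ ($B{\left(g \right)} = \frac{g \frac{1}{g}}{g} = 1 \frac{1}{g} = \frac{1}{g}$)
$\left(B{\left(-17 \right)} - 195\right) \left(412 - 144\right) = \left(\frac{1}{-17} - 195\right) \left(412 - 144\right) = \left(- \frac{1}{17} - 195\right) 268 = \left(- \frac{3316}{17}\right) 268 = - \frac{888688}{17}$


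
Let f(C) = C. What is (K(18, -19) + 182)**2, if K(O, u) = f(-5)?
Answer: 31329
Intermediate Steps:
K(O, u) = -5
(K(18, -19) + 182)**2 = (-5 + 182)**2 = 177**2 = 31329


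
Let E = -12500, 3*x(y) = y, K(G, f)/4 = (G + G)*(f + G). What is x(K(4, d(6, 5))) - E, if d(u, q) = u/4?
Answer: 37676/3 ≈ 12559.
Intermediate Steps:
d(u, q) = u/4 (d(u, q) = u*(¼) = u/4)
K(G, f) = 8*G*(G + f) (K(G, f) = 4*((G + G)*(f + G)) = 4*((2*G)*(G + f)) = 4*(2*G*(G + f)) = 8*G*(G + f))
x(y) = y/3
x(K(4, d(6, 5))) - E = (8*4*(4 + (¼)*6))/3 - 1*(-12500) = (8*4*(4 + 3/2))/3 + 12500 = (8*4*(11/2))/3 + 12500 = (⅓)*176 + 12500 = 176/3 + 12500 = 37676/3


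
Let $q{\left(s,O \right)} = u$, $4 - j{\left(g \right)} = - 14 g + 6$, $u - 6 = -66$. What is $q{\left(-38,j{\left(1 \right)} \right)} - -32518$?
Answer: $32458$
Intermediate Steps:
$u = -60$ ($u = 6 - 66 = -60$)
$j{\left(g \right)} = -2 + 14 g$ ($j{\left(g \right)} = 4 - \left(- 14 g + 6\right) = 4 - \left(6 - 14 g\right) = 4 + \left(-6 + 14 g\right) = -2 + 14 g$)
$q{\left(s,O \right)} = -60$
$q{\left(-38,j{\left(1 \right)} \right)} - -32518 = -60 - -32518 = -60 + 32518 = 32458$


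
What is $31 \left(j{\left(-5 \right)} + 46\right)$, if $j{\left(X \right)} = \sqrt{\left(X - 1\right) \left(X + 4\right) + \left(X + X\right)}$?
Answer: $1426 + 62 i \approx 1426.0 + 62.0 i$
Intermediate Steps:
$j{\left(X \right)} = \sqrt{2 X + \left(-1 + X\right) \left(4 + X\right)}$ ($j{\left(X \right)} = \sqrt{\left(-1 + X\right) \left(4 + X\right) + 2 X} = \sqrt{2 X + \left(-1 + X\right) \left(4 + X\right)}$)
$31 \left(j{\left(-5 \right)} + 46\right) = 31 \left(\sqrt{-4 + \left(-5\right)^{2} + 5 \left(-5\right)} + 46\right) = 31 \left(\sqrt{-4 + 25 - 25} + 46\right) = 31 \left(\sqrt{-4} + 46\right) = 31 \left(2 i + 46\right) = 31 \left(46 + 2 i\right) = 1426 + 62 i$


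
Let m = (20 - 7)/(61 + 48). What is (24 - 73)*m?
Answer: -637/109 ≈ -5.8440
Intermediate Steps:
m = 13/109 ≈ 0.11927
(24 - 73)*m = (24 - 73)*(13/109) = -49*13/109 = -637/109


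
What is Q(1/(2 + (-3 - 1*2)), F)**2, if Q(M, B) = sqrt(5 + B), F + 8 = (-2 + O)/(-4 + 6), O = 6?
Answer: -1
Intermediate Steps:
F = -6 (F = -8 + (-2 + 6)/(-4 + 6) = -8 + 4/2 = -8 + 4*(1/2) = -8 + 2 = -6)
Q(1/(2 + (-3 - 1*2)), F)**2 = (sqrt(5 - 6))**2 = (sqrt(-1))**2 = I**2 = -1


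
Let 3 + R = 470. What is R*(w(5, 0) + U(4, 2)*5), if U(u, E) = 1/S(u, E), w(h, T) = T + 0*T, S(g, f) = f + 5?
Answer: 2335/7 ≈ 333.57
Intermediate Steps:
R = 467 (R = -3 + 470 = 467)
S(g, f) = 5 + f
w(h, T) = T (w(h, T) = T + 0 = T)
U(u, E) = 1/(5 + E)
R*(w(5, 0) + U(4, 2)*5) = 467*(0 + 5/(5 + 2)) = 467*(0 + 5/7) = 467*(5/7) = 2335/7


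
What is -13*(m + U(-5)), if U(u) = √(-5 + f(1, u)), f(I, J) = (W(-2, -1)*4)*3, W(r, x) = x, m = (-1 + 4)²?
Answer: -117 - 13*I*√17 ≈ -117.0 - 53.6*I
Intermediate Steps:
m = 9 (m = 3² = 9)
f(I, J) = -12 (f(I, J) = -1*4*3 = -4*3 = -12)
U(u) = I*√17 (U(u) = √(-5 - 12) = √(-17) = I*√17)
-13*(m + U(-5)) = -13*(9 + I*√17) = -117 - 13*I*√17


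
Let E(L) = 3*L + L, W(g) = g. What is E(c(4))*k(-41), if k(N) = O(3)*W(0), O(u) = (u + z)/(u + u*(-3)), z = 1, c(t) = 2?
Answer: 0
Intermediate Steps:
O(u) = -(1 + u)/(2*u) (O(u) = (u + 1)/(u + u*(-3)) = (1 + u)/(u - 3*u) = (1 + u)/((-2*u)) = (1 + u)*(-1/(2*u)) = -(1 + u)/(2*u))
k(N) = 0 (k(N) = ((½)*(-1 - 1*3)/3)*0 = ((½)*(⅓)*(-1 - 3))*0 = ((½)*(⅓)*(-4))*0 = -⅔*0 = 0)
E(L) = 4*L
E(c(4))*k(-41) = (4*2)*0 = 8*0 = 0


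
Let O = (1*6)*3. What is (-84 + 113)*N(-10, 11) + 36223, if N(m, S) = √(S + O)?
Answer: 36223 + 29*√29 ≈ 36379.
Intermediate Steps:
O = 18 (O = 6*3 = 18)
N(m, S) = √(18 + S) (N(m, S) = √(S + 18) = √(18 + S))
(-84 + 113)*N(-10, 11) + 36223 = (-84 + 113)*√(18 + 11) + 36223 = 29*√29 + 36223 = 36223 + 29*√29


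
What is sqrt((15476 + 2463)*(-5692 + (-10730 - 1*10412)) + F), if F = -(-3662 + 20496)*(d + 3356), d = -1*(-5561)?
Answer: 16*I*sqrt(2466734) ≈ 25129.0*I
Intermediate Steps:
d = 5561
F = -150108778 (F = -(-3662 + 20496)*(5561 + 3356) = -16834*8917 = -1*150108778 = -150108778)
sqrt((15476 + 2463)*(-5692 + (-10730 - 1*10412)) + F) = sqrt((15476 + 2463)*(-5692 + (-10730 - 1*10412)) - 150108778) = sqrt(17939*(-5692 + (-10730 - 10412)) - 150108778) = sqrt(17939*(-5692 - 21142) - 150108778) = sqrt(17939*(-26834) - 150108778) = sqrt(-481375126 - 150108778) = sqrt(-631483904) = 16*I*sqrt(2466734)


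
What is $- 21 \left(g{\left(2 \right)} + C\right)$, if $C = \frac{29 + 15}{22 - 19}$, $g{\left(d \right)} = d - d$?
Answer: $-308$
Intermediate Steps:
$g{\left(d \right)} = 0$
$C = \frac{44}{3} \approx 14.667$
$- 21 \left(g{\left(2 \right)} + C\right) = - 21 \left(0 + \frac{44}{3}\right) = \left(-21\right) \frac{44}{3} = -308$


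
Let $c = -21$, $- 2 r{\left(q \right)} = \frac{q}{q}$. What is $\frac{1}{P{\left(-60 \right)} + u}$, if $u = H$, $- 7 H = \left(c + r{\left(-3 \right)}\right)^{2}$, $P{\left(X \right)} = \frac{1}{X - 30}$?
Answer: $- \frac{1260}{83219} \approx -0.015141$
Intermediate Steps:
$r{\left(q \right)} = - \frac{1}{2}$ ($r{\left(q \right)} = - \frac{q \frac{1}{q}}{2} = \left(- \frac{1}{2}\right) 1 = - \frac{1}{2}$)
$P{\left(X \right)} = \frac{1}{-30 + X}$
$H = - \frac{1849}{28}$ ($H = - \frac{\left(-21 - \frac{1}{2}\right)^{2}}{7} = - \frac{\left(- \frac{43}{2}\right)^{2}}{7} = \left(- \frac{1}{7}\right) \frac{1849}{4} = - \frac{1849}{28} \approx -66.036$)
$u = - \frac{1849}{28} \approx -66.036$
$\frac{1}{P{\left(-60 \right)} + u} = \frac{1}{\frac{1}{-30 - 60} - \frac{1849}{28}} = \frac{1}{\frac{1}{-90} - \frac{1849}{28}} = \frac{1}{- \frac{1}{90} - \frac{1849}{28}} = \frac{1}{- \frac{83219}{1260}} = - \frac{1260}{83219}$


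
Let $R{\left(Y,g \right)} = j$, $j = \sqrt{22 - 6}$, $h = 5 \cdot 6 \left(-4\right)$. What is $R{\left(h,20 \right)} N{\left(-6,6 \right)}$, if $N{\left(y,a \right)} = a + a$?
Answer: $48$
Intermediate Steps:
$h = -120$ ($h = 30 \left(-4\right) = -120$)
$j = 4$ ($j = \sqrt{16} = 4$)
$R{\left(Y,g \right)} = 4$
$N{\left(y,a \right)} = 2 a$
$R{\left(h,20 \right)} N{\left(-6,6 \right)} = 4 \cdot 2 \cdot 6 = 4 \cdot 12 = 48$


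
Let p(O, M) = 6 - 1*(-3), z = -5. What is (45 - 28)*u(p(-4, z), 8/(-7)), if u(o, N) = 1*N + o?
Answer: 935/7 ≈ 133.57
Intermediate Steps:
p(O, M) = 9 (p(O, M) = 6 + 3 = 9)
u(o, N) = N + o
(45 - 28)*u(p(-4, z), 8/(-7)) = (45 - 28)*(8/(-7) + 9) = 17*(8*(-⅐) + 9) = 17*(-8/7 + 9) = 17*(55/7) = 935/7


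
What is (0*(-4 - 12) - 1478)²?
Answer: 2184484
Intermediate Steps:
(0*(-4 - 12) - 1478)² = (0*(-16) - 1478)² = (0 - 1478)² = (-1478)² = 2184484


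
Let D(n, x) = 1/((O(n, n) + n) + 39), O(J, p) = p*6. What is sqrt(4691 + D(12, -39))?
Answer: sqrt(70970262)/123 ≈ 68.491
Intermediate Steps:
O(J, p) = 6*p
D(n, x) = 1/(39 + 7*n) (D(n, x) = 1/((6*n + n) + 39) = 1/(7*n + 39) = 1/(39 + 7*n))
sqrt(4691 + D(12, -39)) = sqrt(4691 + 1/(39 + 7*12)) = sqrt(4691 + 1/(39 + 84)) = sqrt(4691 + 1/123) = sqrt(576994/123) = sqrt(70970262)/123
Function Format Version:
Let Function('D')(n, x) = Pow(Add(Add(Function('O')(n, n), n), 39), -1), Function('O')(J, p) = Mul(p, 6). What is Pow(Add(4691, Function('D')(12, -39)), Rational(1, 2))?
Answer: Mul(Rational(1, 123), Pow(70970262, Rational(1, 2))) ≈ 68.491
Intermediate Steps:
Function('O')(J, p) = Mul(6, p)
Function('D')(n, x) = Pow(Add(39, Mul(7, n)), -1) (Function('D')(n, x) = Pow(Add(Add(Mul(6, n), n), 39), -1) = Pow(Add(Mul(7, n), 39), -1) = Pow(Add(39, Mul(7, n)), -1))
Pow(Add(4691, Function('D')(12, -39)), Rational(1, 2)) = Pow(Add(4691, Pow(Add(39, Mul(7, 12)), -1)), Rational(1, 2)) = Pow(Add(4691, Pow(Add(39, 84), -1)), Rational(1, 2)) = Pow(Add(4691, Pow(123, -1)), Rational(1, 2)) = Pow(Add(4691, Rational(1, 123)), Rational(1, 2)) = Pow(Rational(576994, 123), Rational(1, 2)) = Mul(Rational(1, 123), Pow(70970262, Rational(1, 2)))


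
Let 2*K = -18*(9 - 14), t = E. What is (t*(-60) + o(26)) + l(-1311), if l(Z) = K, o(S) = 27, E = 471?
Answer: -28188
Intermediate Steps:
t = 471
K = 45 (K = (-18*(9 - 14))/2 = (-18*(-5))/2 = (½)*90 = 45)
l(Z) = 45
(t*(-60) + o(26)) + l(-1311) = (471*(-60) + 27) + 45 = (-28260 + 27) + 45 = -28233 + 45 = -28188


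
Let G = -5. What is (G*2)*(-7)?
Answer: 70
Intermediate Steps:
(G*2)*(-7) = -5*2*(-7) = -10*(-7) = 70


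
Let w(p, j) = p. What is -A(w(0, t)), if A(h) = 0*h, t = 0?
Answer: 0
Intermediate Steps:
A(h) = 0
-A(w(0, t)) = -1*0 = 0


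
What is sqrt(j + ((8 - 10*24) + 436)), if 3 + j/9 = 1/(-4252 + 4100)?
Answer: sqrt(1022010)/76 ≈ 13.302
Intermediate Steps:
j = -4113/152 (j = -27 + 9/(-4252 + 4100) = -27 + 9/(-152) = -27 + 9*(-1/152) = -27 - 9/152 = -4113/152 ≈ -27.059)
sqrt(j + ((8 - 10*24) + 436)) = sqrt(-4113/152 + ((8 - 10*24) + 436)) = sqrt(-4113/152 + ((8 - 240) + 436)) = sqrt(-4113/152 + (-232 + 436)) = sqrt(-4113/152 + 204) = sqrt(26895/152) = sqrt(1022010)/76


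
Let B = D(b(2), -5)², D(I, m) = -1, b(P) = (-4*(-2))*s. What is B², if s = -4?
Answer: 1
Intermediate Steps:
b(P) = -32 (b(P) = -4*(-2)*(-4) = 8*(-4) = -32)
B = 1 (B = (-1)² = 1)
B² = 1² = 1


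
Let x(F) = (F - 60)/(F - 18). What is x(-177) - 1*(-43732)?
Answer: 2842659/65 ≈ 43733.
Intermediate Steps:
x(F) = (-60 + F)/(-18 + F)
x(-177) - 1*(-43732) = (-60 - 177)/(-18 - 177) - 1*(-43732) = -237/(-195) + 43732 = -1/195*(-237) + 43732 = 79/65 + 43732 = 2842659/65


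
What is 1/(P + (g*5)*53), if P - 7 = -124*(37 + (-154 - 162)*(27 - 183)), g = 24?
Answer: -1/6110925 ≈ -1.6364e-7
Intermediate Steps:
P = -6117285 (P = 7 - 124*(37 + (-154 - 162)*(27 - 183)) = 7 - 124*(37 - 316*(-156)) = 7 - 124*(37 + 49296) = 7 - 124*49333 = 7 - 6117292 = -6117285)
1/(P + (g*5)*53) = 1/(-6117285 + (24*5)*53) = 1/(-6117285 + 120*53) = 1/(-6117285 + 6360) = 1/(-6110925) = -1/6110925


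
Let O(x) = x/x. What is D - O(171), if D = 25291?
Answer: 25290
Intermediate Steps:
O(x) = 1
D - O(171) = 25291 - 1*1 = 25291 - 1 = 25290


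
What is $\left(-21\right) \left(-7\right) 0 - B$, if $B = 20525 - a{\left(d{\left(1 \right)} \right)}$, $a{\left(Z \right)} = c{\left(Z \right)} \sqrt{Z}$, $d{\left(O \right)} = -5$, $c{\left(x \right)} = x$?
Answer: $-20525 - 5 i \sqrt{5} \approx -20525.0 - 11.18 i$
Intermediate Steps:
$a{\left(Z \right)} = Z^{\frac{3}{2}}$ ($a{\left(Z \right)} = Z \sqrt{Z} = Z^{\frac{3}{2}}$)
$B = 20525 + 5 i \sqrt{5}$ ($B = 20525 - \left(-5\right)^{\frac{3}{2}} = 20525 - - 5 i \sqrt{5} = 20525 + 5 i \sqrt{5} \approx 20525.0 + 11.18 i$)
$\left(-21\right) \left(-7\right) 0 - B = \left(-21\right) \left(-7\right) 0 - \left(20525 + 5 i \sqrt{5}\right) = 147 \cdot 0 - \left(20525 + 5 i \sqrt{5}\right) = 0 - \left(20525 + 5 i \sqrt{5}\right) = -20525 - 5 i \sqrt{5}$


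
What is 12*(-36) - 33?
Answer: -465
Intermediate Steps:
12*(-36) - 33 = -432 - 33 = -465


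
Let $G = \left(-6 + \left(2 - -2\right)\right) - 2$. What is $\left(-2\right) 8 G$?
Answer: $64$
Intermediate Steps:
$G = -4$ ($G = \left(-6 + \left(2 + 2\right)\right) - 2 = \left(-6 + 4\right) - 2 = -2 - 2 = -4$)
$\left(-2\right) 8 G = \left(-2\right) 8 \left(-4\right) = \left(-16\right) \left(-4\right) = 64$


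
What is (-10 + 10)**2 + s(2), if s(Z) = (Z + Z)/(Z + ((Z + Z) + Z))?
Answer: 1/2 ≈ 0.50000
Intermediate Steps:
s(Z) = 1/2 (s(Z) = (2*Z)/(Z + (2*Z + Z)) = (2*Z)/(Z + 3*Z) = (2*Z)/((4*Z)) = (2*Z)*(1/(4*Z)) = 1/2)
(-10 + 10)**2 + s(2) = (-10 + 10)**2 + 1/2 = 0**2 + 1/2 = 0 + 1/2 = 1/2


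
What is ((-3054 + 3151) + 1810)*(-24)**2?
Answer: 1098432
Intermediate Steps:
((-3054 + 3151) + 1810)*(-24)**2 = (97 + 1810)*576 = 1907*576 = 1098432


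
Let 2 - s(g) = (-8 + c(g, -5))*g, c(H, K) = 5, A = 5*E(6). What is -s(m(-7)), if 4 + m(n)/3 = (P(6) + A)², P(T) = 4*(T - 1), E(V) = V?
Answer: -22466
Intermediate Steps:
P(T) = -4 + 4*T (P(T) = 4*(-1 + T) = -4 + 4*T)
A = 30 (A = 5*6 = 30)
m(n) = 7488 (m(n) = -12 + 3*((-4 + 4*6) + 30)² = -12 + 3*((-4 + 24) + 30)² = -12 + 3*(20 + 30)² = -12 + 3*50² = -12 + 3*2500 = -12 + 7500 = 7488)
s(g) = 2 + 3*g (s(g) = 2 - (-8 + 5)*g = 2 - (-3)*g = 2 + 3*g)
-s(m(-7)) = -(2 + 3*7488) = -(2 + 22464) = -1*22466 = -22466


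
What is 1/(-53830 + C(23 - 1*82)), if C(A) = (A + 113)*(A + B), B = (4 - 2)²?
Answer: -1/56800 ≈ -1.7606e-5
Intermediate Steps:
B = 4 (B = 2² = 4)
C(A) = (4 + A)*(113 + A) (C(A) = (A + 113)*(A + 4) = (113 + A)*(4 + A) = (4 + A)*(113 + A))
1/(-53830 + C(23 - 1*82)) = 1/(-53830 + (452 + (23 - 1*82)² + 117*(23 - 1*82))) = 1/(-53830 + (452 + (23 - 82)² + 117*(23 - 82))) = 1/(-53830 + (452 + (-59)² + 117*(-59))) = 1/(-53830 + (452 + 3481 - 6903)) = 1/(-53830 - 2970) = 1/(-56800) = -1/56800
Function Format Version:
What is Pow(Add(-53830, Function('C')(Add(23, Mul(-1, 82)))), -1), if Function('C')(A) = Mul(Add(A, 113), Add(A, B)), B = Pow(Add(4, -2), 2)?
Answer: Rational(-1, 56800) ≈ -1.7606e-5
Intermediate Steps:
B = 4 (B = Pow(2, 2) = 4)
Function('C')(A) = Mul(Add(4, A), Add(113, A)) (Function('C')(A) = Mul(Add(A, 113), Add(A, 4)) = Mul(Add(113, A), Add(4, A)) = Mul(Add(4, A), Add(113, A)))
Pow(Add(-53830, Function('C')(Add(23, Mul(-1, 82)))), -1) = Pow(Add(-53830, Add(452, Pow(Add(23, Mul(-1, 82)), 2), Mul(117, Add(23, Mul(-1, 82))))), -1) = Pow(Add(-53830, Add(452, Pow(Add(23, -82), 2), Mul(117, Add(23, -82)))), -1) = Pow(Add(-53830, Add(452, Pow(-59, 2), Mul(117, -59))), -1) = Pow(Add(-53830, Add(452, 3481, -6903)), -1) = Pow(Add(-53830, -2970), -1) = Pow(-56800, -1) = Rational(-1, 56800)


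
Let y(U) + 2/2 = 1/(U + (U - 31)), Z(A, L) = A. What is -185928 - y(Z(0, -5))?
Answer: -5763736/31 ≈ -1.8593e+5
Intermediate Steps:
y(U) = -1 + 1/(-31 + 2*U) (y(U) = -1 + 1/(U + (U - 31)) = -1 + 1/(U + (-31 + U)) = -1 + 1/(-31 + 2*U))
-185928 - y(Z(0, -5)) = -185928 - 2*(16 - 1*0)/(-31 + 2*0) = -185928 - 2*(16 + 0)/(-31 + 0) = -185928 - 2*16/(-31) = -185928 - 2*(-1)*16/31 = -185928 - 1*(-32/31) = -185928 + 32/31 = -5763736/31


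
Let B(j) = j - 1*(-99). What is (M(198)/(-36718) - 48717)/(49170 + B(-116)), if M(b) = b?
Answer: -6254514/6310489 ≈ -0.99113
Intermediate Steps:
B(j) = 99 + j (B(j) = j + 99 = 99 + j)
(M(198)/(-36718) - 48717)/(49170 + B(-116)) = (198/(-36718) - 48717)/(49170 + (99 - 116)) = (198*(-1/36718) - 48717)/(49170 - 17) = (-9/1669 - 48717)/49153 = -81308682/1669*1/49153 = -6254514/6310489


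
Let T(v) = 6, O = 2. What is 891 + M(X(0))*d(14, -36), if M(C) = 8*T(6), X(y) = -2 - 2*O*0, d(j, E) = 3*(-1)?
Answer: 747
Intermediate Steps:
d(j, E) = -3
X(y) = -2 (X(y) = -2 - 2*2*0 = -2 - 4*0 = -2 - 1*0 = -2 + 0 = -2)
M(C) = 48 (M(C) = 8*6 = 48)
891 + M(X(0))*d(14, -36) = 891 + 48*(-3) = 891 - 144 = 747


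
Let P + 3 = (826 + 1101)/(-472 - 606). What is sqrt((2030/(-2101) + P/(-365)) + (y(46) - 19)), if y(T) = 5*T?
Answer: sqrt(24210859209691330)/10736110 ≈ 14.493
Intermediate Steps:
P = -5161/1078 (P = -3 + (826 + 1101)/(-472 - 606) = -3 + 1927/(-1078) = -3 + 1927*(-1/1078) = -3 - 1927/1078 = -5161/1078 ≈ -4.7876)
sqrt((2030/(-2101) + P/(-365)) + (y(46) - 19)) = sqrt((2030/(-2101) - 5161/1078/(-365)) + (5*46 - 19)) = sqrt((2030*(-1/2101) - 5161/1078*(-1/365)) + (230 - 19)) = sqrt((-2030/2101 + 5161/393470) + 211) = sqrt(-71627349/75152770 + 211) = sqrt(15785607121/75152770) = sqrt(24210859209691330)/10736110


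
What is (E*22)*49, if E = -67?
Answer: -72226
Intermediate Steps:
(E*22)*49 = -67*22*49 = -1474*49 = -72226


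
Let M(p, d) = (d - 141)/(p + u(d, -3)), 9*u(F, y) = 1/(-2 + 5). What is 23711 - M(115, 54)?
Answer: 73648715/3106 ≈ 23712.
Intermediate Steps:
u(F, y) = 1/27 (u(F, y) = 1/(9*(-2 + 5)) = (⅑)/3 = (⅑)*(⅓) = 1/27)
M(p, d) = (-141 + d)/(1/27 + p) (M(p, d) = (d - 141)/(p + 1/27) = (-141 + d)/(1/27 + p))
23711 - M(115, 54) = 23711 - 27*(-141 + 54)/(1 + 27*115) = 23711 - 27*(-87)/(1 + 3105) = 23711 - 27*(-87)/3106 = 23711 - 1*(-2349/3106) = 23711 + 2349/3106 = 73648715/3106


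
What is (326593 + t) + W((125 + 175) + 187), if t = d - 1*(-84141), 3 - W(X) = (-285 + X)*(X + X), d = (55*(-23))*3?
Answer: 210194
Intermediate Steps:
d = -3795 (d = -1265*3 = -3795)
W(X) = 3 - 2*X*(-285 + X) (W(X) = 3 - (-285 + X)*(X + X) = 3 - (-285 + X)*2*X = 3 - 2*X*(-285 + X))
t = 80346 (t = -3795 - 1*(-84141) = -3795 + 84141 = 80346)
(326593 + t) + W((125 + 175) + 187) = (326593 + 80346) + (3 - 2*((125 + 175) + 187)² + 570*((125 + 175) + 187)) = 406939 + (3 - 2*(300 + 187)² + 570*(300 + 187)) = 406939 + (3 - 2*487² + 570*487) = 406939 + (3 - 2*237169 + 277590) = 406939 + (3 - 474338 + 277590) = 406939 - 196745 = 210194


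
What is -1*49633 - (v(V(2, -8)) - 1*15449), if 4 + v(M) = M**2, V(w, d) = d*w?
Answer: -34436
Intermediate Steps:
v(M) = -4 + M**2
-1*49633 - (v(V(2, -8)) - 1*15449) = -1*49633 - ((-4 + (-8*2)**2) - 1*15449) = -49633 - ((-4 + (-16)**2) - 15449) = -49633 - ((-4 + 256) - 15449) = -49633 - (252 - 15449) = -49633 - 1*(-15197) = -49633 + 15197 = -34436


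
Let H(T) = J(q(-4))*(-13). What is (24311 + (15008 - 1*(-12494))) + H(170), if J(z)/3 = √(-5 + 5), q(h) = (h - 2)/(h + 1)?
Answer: 51813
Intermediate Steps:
q(h) = (-2 + h)/(1 + h)
J(z) = 0 (J(z) = 3*√(-5 + 5) = 3*√0 = 3*0 = 0)
H(T) = 0 (H(T) = 0*(-13) = 0)
(24311 + (15008 - 1*(-12494))) + H(170) = (24311 + (15008 - 1*(-12494))) + 0 = (24311 + (15008 + 12494)) + 0 = (24311 + 27502) + 0 = 51813 + 0 = 51813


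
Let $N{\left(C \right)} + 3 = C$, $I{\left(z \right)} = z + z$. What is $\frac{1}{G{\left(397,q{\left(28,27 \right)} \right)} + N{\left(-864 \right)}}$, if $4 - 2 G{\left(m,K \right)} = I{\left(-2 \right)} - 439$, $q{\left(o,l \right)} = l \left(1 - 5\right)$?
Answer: $- \frac{2}{1287} \approx -0.001554$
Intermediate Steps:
$I{\left(z \right)} = 2 z$
$q{\left(o,l \right)} = - 4 l$ ($q{\left(o,l \right)} = l \left(-4\right) = - 4 l$)
$G{\left(m,K \right)} = \frac{447}{2}$ ($G{\left(m,K \right)} = 2 - \frac{2 \left(-2\right) - 439}{2} = 2 - \frac{-4 - 439}{2} = 2 - - \frac{443}{2} = 2 + \frac{443}{2} = \frac{447}{2}$)
$N{\left(C \right)} = -3 + C$
$\frac{1}{G{\left(397,q{\left(28,27 \right)} \right)} + N{\left(-864 \right)}} = \frac{1}{\frac{447}{2} - 867} = \frac{1}{- \frac{1287}{2}} = - \frac{2}{1287}$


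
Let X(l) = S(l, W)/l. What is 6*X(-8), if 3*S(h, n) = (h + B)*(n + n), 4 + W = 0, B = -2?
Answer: -20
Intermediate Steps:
W = -4 (W = -4 + 0 = -4)
S(h, n) = 2*n*(-2 + h)/3 (S(h, n) = ((h - 2)*(n + n))/3 = ((-2 + h)*(2*n))/3 = (2*n*(-2 + h))/3 = 2*n*(-2 + h)/3)
X(l) = (16/3 - 8*l/3)/l (X(l) = ((2/3)*(-4)*(-2 + l))/l = (16/3 - 8*l/3)/l)
6*X(-8) = 6*((8/3)*(2 - 1*(-8))/(-8)) = 6*((8/3)*(-1/8)*(2 + 8)) = 6*((8/3)*(-1/8)*10) = 6*(-10/3) = -20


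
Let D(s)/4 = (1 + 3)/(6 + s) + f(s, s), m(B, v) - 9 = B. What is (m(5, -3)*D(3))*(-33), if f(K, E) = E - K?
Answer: -2464/3 ≈ -821.33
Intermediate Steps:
m(B, v) = 9 + B
D(s) = 16/(6 + s) (D(s) = 4*((1 + 3)/(6 + s) + (s - s)) = 4*(4/(6 + s) + 0) = 4*(4/(6 + s)) = 16/(6 + s))
(m(5, -3)*D(3))*(-33) = ((9 + 5)*(16/(6 + 3)))*(-33) = (14*(16/9))*(-33) = (224/9)*(-33) = -2464/3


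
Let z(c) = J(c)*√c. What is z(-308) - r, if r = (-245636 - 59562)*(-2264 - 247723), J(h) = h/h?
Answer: -76295532426 + 2*I*√77 ≈ -7.6296e+10 + 17.55*I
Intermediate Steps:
J(h) = 1
r = 76295532426 (r = -305198*(-249987) = 76295532426)
z(c) = √c (z(c) = 1*√c = √c)
z(-308) - r = √(-308) - 1*76295532426 = 2*I*√77 - 76295532426 = -76295532426 + 2*I*√77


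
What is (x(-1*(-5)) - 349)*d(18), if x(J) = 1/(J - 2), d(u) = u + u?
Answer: -12552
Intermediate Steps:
d(u) = 2*u
x(J) = 1/(-2 + J)
(x(-1*(-5)) - 349)*d(18) = (1/(-2 - 1*(-5)) - 349)*(2*18) = (1/(-2 + 5) - 349)*36 = (1/3 - 349)*36 = -1046/3*36 = -12552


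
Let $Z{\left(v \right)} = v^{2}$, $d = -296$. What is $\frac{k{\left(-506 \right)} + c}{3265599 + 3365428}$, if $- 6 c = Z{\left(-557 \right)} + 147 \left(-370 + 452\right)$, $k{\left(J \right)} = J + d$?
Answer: $- \frac{327115}{39786162} \approx -0.0082218$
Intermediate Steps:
$k{\left(J \right)} = -296 + J$ ($k{\left(J \right)} = J - 296 = -296 + J$)
$c = - \frac{322303}{6}$ ($c = - \frac{\left(-557\right)^{2} + 147 \left(-370 + 452\right)}{6} = - \frac{310249 + 147 \cdot 82}{6} = - \frac{310249 + 12054}{6} = \left(- \frac{1}{6}\right) 322303 = - \frac{322303}{6} \approx -53717.0$)
$\frac{k{\left(-506 \right)} + c}{3265599 + 3365428} = \frac{\left(-296 - 506\right) - \frac{322303}{6}}{3265599 + 3365428} = \frac{-802 - \frac{322303}{6}}{6631027} = \left(- \frac{327115}{6}\right) \frac{1}{6631027} = - \frac{327115}{39786162}$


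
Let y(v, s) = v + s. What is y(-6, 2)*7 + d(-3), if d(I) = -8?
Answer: -36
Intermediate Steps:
y(v, s) = s + v
y(-6, 2)*7 + d(-3) = (2 - 6)*7 - 8 = -4*7 - 8 = -28 - 8 = -36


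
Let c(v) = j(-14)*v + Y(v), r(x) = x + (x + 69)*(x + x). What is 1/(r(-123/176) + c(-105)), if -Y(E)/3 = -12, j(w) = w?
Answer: 15488/21835521 ≈ 0.00070930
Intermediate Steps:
Y(E) = 36 (Y(E) = -3*(-12) = 36)
r(x) = x + 2*x*(69 + x) (r(x) = x + (69 + x)*(2*x) = x + 2*x*(69 + x))
c(v) = 36 - 14*v (c(v) = -14*v + 36 = 36 - 14*v)
1/(r(-123/176) + c(-105)) = 1/((-123/176)*(139 + 2*(-123/176)) + (36 - 14*(-105))) = 1/((-123*1/176)*(139 + 2*(-123*1/176)) + (36 + 1470)) = 1/(-123*(139 + 2*(-123/176))/176 + 1506) = 1/(-123*(139 - 123/88)/176 + 1506) = 1/(-123/176*12109/88 + 1506) = 1/(-1489407/15488 + 1506) = 1/(21835521/15488) = 15488/21835521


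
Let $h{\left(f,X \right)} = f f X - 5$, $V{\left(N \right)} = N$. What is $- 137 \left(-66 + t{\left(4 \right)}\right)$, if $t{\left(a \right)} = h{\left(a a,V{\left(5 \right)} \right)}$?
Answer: $-165633$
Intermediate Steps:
$h{\left(f,X \right)} = -5 + X f^{2}$ ($h{\left(f,X \right)} = f^{2} X - 5 = X f^{2} - 5 = -5 + X f^{2}$)
$t{\left(a \right)} = -5 + 5 a^{4}$ ($t{\left(a \right)} = -5 + 5 \left(a a\right)^{2} = -5 + 5 \left(a^{2}\right)^{2} = -5 + 5 a^{4}$)
$- 137 \left(-66 + t{\left(4 \right)}\right) = - 137 \left(-66 - \left(5 - 5 \cdot 4^{4}\right)\right) = - 137 \left(-66 + \left(-5 + 5 \cdot 256\right)\right) = - 137 \left(-66 + \left(-5 + 1280\right)\right) = - 137 \left(-66 + 1275\right) = \left(-137\right) 1209 = -165633$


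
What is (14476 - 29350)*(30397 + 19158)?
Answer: -737081070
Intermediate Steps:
(14476 - 29350)*(30397 + 19158) = -14874*49555 = -737081070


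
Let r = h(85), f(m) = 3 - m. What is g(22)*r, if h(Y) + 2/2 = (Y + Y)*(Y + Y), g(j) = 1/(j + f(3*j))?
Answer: -28899/41 ≈ -704.85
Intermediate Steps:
g(j) = 1/(3 - 2*j) (g(j) = 1/(j + (3 - 3*j)) = 1/(3 - 2*j))
h(Y) = -1 + 4*Y**2 (h(Y) = -1 + (Y + Y)*(Y + Y) = -1 + (2*Y)*(2*Y) = -1 + 4*Y**2)
r = 28899 (r = -1 + 4*85**2 = -1 + 4*7225 = -1 + 28900 = 28899)
g(22)*r = -1/(-3 + 2*22)*28899 = -1/(-3 + 44)*28899 = -1/41*28899 = -28899/41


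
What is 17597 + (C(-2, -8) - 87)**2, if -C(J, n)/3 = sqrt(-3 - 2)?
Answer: 25121 + 522*I*sqrt(5) ≈ 25121.0 + 1167.2*I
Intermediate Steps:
C(J, n) = -3*I*sqrt(5) (C(J, n) = -3*sqrt(-3 - 2) = -3*I*sqrt(5))
17597 + (C(-2, -8) - 87)**2 = 17597 + (-3*I*sqrt(5) - 87)**2 = 17597 + (-87 - 3*I*sqrt(5))**2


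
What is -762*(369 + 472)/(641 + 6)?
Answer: -640842/647 ≈ -990.48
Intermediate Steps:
-762*(369 + 472)/(641 + 6) = -640842/647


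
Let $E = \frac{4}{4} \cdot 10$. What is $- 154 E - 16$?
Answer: $-1556$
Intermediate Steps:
$E = 10$ ($E = 4 \cdot \frac{1}{4} \cdot 10 = 1 \cdot 10 = 10$)
$- 154 E - 16 = \left(-154\right) 10 - 16 = -1540 - 16 = -1556$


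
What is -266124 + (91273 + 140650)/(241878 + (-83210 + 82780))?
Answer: -64254875629/241448 ≈ -2.6612e+5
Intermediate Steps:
-266124 + (91273 + 140650)/(241878 + (-83210 + 82780)) = -266124 + 231923/(241878 - 430) = -266124 + 231923/241448 = -64254875629/241448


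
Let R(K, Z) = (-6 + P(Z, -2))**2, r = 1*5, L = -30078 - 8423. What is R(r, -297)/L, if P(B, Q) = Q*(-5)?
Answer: -16/38501 ≈ -0.00041557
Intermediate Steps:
L = -38501
r = 5
P(B, Q) = -5*Q
R(K, Z) = 16 (R(K, Z) = (-6 - 5*(-2))**2 = (-6 + 10)**2 = 4**2 = 16)
R(r, -297)/L = 16/(-38501) = 16*(-1/38501) = -16/38501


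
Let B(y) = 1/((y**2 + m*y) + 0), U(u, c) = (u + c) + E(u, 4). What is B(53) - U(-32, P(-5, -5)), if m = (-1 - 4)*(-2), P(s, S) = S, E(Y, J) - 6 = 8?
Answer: 76798/3339 ≈ 23.000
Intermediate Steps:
E(Y, J) = 14 (E(Y, J) = 6 + 8 = 14)
m = 10 (m = -5*(-2) = 10)
U(u, c) = 14 + c + u (U(u, c) = (u + c) + 14 = (c + u) + 14 = 14 + c + u)
B(y) = 1/(y**2 + 10*y) (B(y) = 1/((y**2 + 10*y) + 0) = 1/(y**2 + 10*y))
B(53) - U(-32, P(-5, -5)) = 1/(53*(10 + 53)) - (14 - 5 - 32) = (1/53)/63 - 1*(-23) = (1/53)*(1/63) + 23 = 1/3339 + 23 = 76798/3339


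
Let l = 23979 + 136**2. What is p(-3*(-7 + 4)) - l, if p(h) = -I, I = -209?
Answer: -42266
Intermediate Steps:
l = 42475 (l = 23979 + 18496 = 42475)
p(h) = 209 (p(h) = -1*(-209) = 209)
p(-3*(-7 + 4)) - l = 209 - 1*42475 = 209 - 42475 = -42266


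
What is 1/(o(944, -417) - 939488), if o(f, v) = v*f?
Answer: -1/1333136 ≈ -7.5011e-7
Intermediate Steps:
o(f, v) = f*v
1/(o(944, -417) - 939488) = 1/(944*(-417) - 939488) = 1/(-393648 - 939488) = 1/(-1333136) = -1/1333136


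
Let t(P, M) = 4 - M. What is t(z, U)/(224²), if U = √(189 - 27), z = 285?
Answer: 1/12544 - 9*√2/50176 ≈ -0.00017395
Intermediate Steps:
U = 9*√2 (U = √162 = 9*√2 ≈ 12.728)
t(z, U)/(224²) = (4 - 9*√2)/(224²) = (4 - 9*√2)/50176 = (4 - 9*√2)*(1/50176) = 1/12544 - 9*√2/50176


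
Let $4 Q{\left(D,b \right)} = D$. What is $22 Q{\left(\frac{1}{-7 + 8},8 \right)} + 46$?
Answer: $\frac{103}{2} \approx 51.5$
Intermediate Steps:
$Q{\left(D,b \right)} = \frac{D}{4}$
$22 Q{\left(\frac{1}{-7 + 8},8 \right)} + 46 = 22 \frac{1}{4 \left(-7 + 8\right)} + 46 = 22 \frac{1}{4 \cdot 1} + 46 = 22 \cdot \frac{1}{4} \cdot 1 + 46 = 22 \cdot \frac{1}{4} + 46 = \frac{11}{2} + 46 = \frac{103}{2}$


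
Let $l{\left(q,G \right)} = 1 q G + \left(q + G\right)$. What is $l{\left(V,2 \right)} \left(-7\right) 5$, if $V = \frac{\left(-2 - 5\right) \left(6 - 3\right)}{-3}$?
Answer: $-805$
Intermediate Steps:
$V = 7$ ($V = \left(-7\right) 3 \left(- \frac{1}{3}\right) = \left(-21\right) \left(- \frac{1}{3}\right) = 7$)
$l{\left(q,G \right)} = G + q + G q$ ($l{\left(q,G \right)} = q G + \left(G + q\right) = G q + \left(G + q\right) = G + q + G q$)
$l{\left(V,2 \right)} \left(-7\right) 5 = \left(2 + 7 + 2 \cdot 7\right) \left(-7\right) 5 = \left(2 + 7 + 14\right) \left(-7\right) 5 = 23 \left(-7\right) 5 = \left(-161\right) 5 = -805$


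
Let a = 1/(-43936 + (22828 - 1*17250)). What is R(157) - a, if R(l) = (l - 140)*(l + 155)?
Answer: 203450833/38358 ≈ 5304.0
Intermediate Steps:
R(l) = (-140 + l)*(155 + l)
a = -1/38358 (a = 1/(-43936 + (22828 - 17250)) = 1/(-43936 + 5578) = 1/(-38358) = -1/38358 ≈ -2.6070e-5)
R(157) - a = (-21700 + 157² + 15*157) - 1*(-1/38358) = (-21700 + 24649 + 2355) + 1/38358 = 5304 + 1/38358 = 203450833/38358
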